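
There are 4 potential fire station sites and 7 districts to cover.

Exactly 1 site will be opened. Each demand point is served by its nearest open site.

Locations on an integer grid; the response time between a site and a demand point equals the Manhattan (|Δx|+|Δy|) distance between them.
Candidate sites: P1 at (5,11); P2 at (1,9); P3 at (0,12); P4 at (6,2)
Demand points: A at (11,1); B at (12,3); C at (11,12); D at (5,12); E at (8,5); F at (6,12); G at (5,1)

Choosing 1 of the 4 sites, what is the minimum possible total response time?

Open {P4}.
  A→P4 6, B→P4 7, C→P4 15, D→P4 11, E→P4 5, F→P4 10, G→P4 2  ⇒ total 56.
Compare {P1}: total 60.
Compare {P2}: total 86.
No size-1 selection does better; minimum is 56.

56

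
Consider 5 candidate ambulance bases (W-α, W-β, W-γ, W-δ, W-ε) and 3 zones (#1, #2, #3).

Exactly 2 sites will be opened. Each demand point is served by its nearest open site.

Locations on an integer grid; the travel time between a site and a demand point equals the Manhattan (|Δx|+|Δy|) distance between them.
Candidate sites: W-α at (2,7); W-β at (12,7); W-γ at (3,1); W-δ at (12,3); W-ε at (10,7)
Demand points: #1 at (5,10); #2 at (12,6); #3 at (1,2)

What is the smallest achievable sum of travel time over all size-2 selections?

13

Open {W-α, W-β}.
  #1→W-α 6, #2→W-β 1, #3→W-α 6  ⇒ total 13.
Compare {W-β, W-γ}: total 14.
Compare {W-γ, W-ε}: total 14.
No size-2 selection does better; minimum is 13.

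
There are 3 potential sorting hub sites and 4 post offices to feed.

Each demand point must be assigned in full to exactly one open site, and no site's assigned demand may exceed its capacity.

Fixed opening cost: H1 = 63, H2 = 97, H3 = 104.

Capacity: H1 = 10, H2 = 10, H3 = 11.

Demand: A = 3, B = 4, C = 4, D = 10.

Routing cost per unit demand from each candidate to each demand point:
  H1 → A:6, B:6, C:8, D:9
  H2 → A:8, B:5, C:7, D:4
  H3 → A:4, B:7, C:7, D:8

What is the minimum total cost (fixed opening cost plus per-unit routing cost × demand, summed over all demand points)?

309

Open {H2, H3}; cheapest assignment that respects the capacities:
  H2 (cap 10, load 10): D — cost 10×4 = 40
  H3 (cap 11, load 11): A, B, C — cost 3×4 + 4×7 + 4×7 = 68
  Shipping 108, fixed 201 → total 309.
  Any other capacity-feasible assignment to {H2, H3} ships for at least 108.
Compare {H1, H3}: its best feasible assignment gives total 325.
Compare {H1, H2, H3}: its best feasible assignment gives total 368.
Every other set of open sites that can feasibly serve all demand totals ≥ 325 even under its best assignment. Minimum: 309.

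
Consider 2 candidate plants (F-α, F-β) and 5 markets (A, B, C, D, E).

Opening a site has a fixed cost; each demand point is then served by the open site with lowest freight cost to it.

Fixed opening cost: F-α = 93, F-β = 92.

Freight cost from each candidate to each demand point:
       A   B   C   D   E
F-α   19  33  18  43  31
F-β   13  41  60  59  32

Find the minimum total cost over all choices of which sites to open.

237

Open {F-α}: assign each demand point to its cheapest open site.
  A→F-α 19, B→F-α 33, C→F-α 18, D→F-α 43, E→F-α 31
  freight cost 144, fixed 93 → total 237.
Compare {F-β}: freight cost 205 + fixed 92 = 297.
Compare {F-α, F-β}: freight cost 138 + fixed 185 = 323.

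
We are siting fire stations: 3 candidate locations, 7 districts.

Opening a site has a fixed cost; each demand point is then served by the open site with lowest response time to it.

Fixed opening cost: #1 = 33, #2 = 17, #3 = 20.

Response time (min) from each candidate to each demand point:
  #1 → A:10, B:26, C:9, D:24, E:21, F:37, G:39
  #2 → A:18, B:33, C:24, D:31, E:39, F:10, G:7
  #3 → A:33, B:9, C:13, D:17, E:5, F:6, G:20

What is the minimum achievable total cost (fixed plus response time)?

112

Open {#2, #3}: assign each demand point to its cheapest open site.
  A→#2 18, B→#3 9, C→#3 13, D→#3 17, E→#3 5, F→#3 6, G→#2 7
  response time 75, fixed 37 → total 112.
Compare {#3}: response time 103 + fixed 20 = 123.
Compare {#1, #3}: response time 76 + fixed 53 = 129.
Compare {#1, #2, #3}: response time 63 + fixed 70 = 133.
All other subsets cost ≥ 123. Minimum total cost: 112.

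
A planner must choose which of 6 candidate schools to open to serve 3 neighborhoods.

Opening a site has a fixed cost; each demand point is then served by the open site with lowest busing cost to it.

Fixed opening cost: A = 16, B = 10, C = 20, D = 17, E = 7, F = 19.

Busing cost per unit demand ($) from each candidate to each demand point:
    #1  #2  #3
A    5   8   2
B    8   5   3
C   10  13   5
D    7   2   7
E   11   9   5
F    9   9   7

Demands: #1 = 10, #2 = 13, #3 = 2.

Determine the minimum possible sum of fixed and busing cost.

Open {A, D}: assign each demand point to its cheapest open site.
  #1→A 10×5=50, #2→D 13×2=26, #3→A 2×2=4
  busing cost 80, fixed 33 → total 113.
Compare {A, D, E}: busing cost 80 + fixed 40 = 120.
Compare {A, B, D}: busing cost 80 + fixed 43 = 123.
Compare {D}: busing cost 110 + fixed 17 = 127.
All other subsets cost ≥ 120. Minimum total cost: 113.

113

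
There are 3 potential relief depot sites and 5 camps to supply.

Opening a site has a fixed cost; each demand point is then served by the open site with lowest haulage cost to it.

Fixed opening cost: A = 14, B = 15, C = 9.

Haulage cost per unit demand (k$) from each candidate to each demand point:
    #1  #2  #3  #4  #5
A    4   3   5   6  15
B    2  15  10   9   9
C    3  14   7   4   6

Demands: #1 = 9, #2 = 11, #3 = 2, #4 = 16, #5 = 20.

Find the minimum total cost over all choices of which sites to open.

277

Open {A, C}: assign each demand point to its cheapest open site.
  #1→C 9×3=27, #2→A 11×3=33, #3→A 2×5=10, #4→C 16×4=64, #5→C 20×6=120
  haulage cost 254, fixed 23 → total 277.
Compare {A, B, C}: haulage cost 245 + fixed 38 = 283.
Compare {A, B}: haulage cost 337 + fixed 29 = 366.
Compare {C}: haulage cost 379 + fixed 9 = 388.
All other subsets cost ≥ 283. Minimum total cost: 277.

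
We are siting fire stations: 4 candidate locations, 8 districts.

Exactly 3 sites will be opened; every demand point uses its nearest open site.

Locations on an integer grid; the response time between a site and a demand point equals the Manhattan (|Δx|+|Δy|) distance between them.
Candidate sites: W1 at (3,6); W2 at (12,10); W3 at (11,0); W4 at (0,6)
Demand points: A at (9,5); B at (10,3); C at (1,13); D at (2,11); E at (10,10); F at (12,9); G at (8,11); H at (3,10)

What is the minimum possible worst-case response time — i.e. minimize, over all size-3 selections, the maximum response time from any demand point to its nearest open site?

Open {W2, W3, W4}.
  Farthest demand point is C at response time 8 (to W4); all others are ≤ 8.
With {W1, W2, W3} the worst case is 9.
With {W1, W2, W4} the worst case is 9.
No size-3 selection achieves below 8.

8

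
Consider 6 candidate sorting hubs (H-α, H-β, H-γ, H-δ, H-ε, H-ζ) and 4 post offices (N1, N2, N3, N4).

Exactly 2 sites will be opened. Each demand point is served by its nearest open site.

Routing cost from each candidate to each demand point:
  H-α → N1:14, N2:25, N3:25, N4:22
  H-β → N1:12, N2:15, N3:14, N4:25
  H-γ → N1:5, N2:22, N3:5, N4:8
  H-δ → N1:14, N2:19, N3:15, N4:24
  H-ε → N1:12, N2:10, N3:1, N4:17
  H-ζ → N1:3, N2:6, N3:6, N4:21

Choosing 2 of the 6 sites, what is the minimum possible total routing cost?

Open {H-γ, H-ζ}.
  N1→H-ζ 3, N2→H-ζ 6, N3→H-γ 5, N4→H-γ 8  ⇒ total 22.
Compare {H-γ, H-ε}: total 24.
Compare {H-ε, H-ζ}: total 27.
No size-2 selection does better; minimum is 22.

22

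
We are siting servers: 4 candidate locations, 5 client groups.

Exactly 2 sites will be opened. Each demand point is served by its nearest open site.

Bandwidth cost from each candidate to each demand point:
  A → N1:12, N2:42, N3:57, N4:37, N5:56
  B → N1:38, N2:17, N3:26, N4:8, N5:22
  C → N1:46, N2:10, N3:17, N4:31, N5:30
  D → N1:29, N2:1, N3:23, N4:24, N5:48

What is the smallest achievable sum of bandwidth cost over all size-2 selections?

83

Open {B, D}.
  N1→D 29, N2→D 1, N3→D 23, N4→B 8, N5→B 22  ⇒ total 83.
Compare {A, B}: total 85.
Compare {B, C}: total 95.
No size-2 selection does better; minimum is 83.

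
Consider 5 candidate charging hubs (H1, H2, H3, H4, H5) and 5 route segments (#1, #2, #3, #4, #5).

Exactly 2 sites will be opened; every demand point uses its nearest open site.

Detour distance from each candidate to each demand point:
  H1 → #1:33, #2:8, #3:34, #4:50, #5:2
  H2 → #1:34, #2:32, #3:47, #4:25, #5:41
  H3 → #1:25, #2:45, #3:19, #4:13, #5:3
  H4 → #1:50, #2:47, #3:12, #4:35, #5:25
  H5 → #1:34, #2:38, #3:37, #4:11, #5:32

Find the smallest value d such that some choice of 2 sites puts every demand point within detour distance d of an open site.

Open {H1, H3}.
  Farthest demand point is #1 at detour distance 25 (to H3); all others are ≤ 25.
With {H2, H3} the worst case is 32.
With {H1, H2} the worst case is 34.
No size-2 selection achieves below 25.

25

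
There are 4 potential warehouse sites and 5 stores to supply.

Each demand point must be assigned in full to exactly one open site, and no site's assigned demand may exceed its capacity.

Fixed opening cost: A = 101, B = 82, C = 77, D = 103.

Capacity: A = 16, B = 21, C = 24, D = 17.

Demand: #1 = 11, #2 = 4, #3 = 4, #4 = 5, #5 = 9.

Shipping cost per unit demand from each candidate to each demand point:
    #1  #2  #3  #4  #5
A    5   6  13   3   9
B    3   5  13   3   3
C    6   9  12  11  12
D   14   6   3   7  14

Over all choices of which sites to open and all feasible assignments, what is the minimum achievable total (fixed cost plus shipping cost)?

316

Open {B, D}; cheapest assignment that respects the capacities:
  B (cap 21, load 20): #1, #5 — cost 11×3 + 9×3 = 60
  D (cap 17, load 13): #2, #3, #4 — cost 4×6 + 4×3 + 5×7 = 71
  Shipping 131, fixed 185 → total 316.
  Any other capacity-feasible assignment to {B, D} ships for at least 131.
Compare {A, B}: its best feasible assignment gives total 334.
Compare {B, C}: its best feasible assignment gives total 335.
Every other set of open sites that can feasibly serve all demand totals ≥ 334 even under its best assignment. Minimum: 316.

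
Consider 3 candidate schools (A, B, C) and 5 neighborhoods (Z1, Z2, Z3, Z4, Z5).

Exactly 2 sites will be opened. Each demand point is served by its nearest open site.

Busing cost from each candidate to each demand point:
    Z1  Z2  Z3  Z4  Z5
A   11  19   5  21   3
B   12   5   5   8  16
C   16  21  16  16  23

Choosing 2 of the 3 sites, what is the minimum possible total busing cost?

Open {A, B}.
  Z1→A 11, Z2→B 5, Z3→A 5, Z4→B 8, Z5→A 3  ⇒ total 32.
Compare {B, C}: total 46.
Compare {A, C}: total 54.

32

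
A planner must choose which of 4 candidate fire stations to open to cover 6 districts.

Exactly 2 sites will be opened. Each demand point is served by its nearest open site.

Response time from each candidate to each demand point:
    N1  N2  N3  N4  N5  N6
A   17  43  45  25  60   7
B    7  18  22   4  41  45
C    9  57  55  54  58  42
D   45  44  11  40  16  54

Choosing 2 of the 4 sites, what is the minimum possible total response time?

99

Open {A, B}.
  N1→B 7, N2→B 18, N3→B 22, N4→B 4, N5→B 41, N6→A 7  ⇒ total 99.
Compare {B, D}: total 101.
Compare {A, D}: total 119.
No size-2 selection does better; minimum is 99.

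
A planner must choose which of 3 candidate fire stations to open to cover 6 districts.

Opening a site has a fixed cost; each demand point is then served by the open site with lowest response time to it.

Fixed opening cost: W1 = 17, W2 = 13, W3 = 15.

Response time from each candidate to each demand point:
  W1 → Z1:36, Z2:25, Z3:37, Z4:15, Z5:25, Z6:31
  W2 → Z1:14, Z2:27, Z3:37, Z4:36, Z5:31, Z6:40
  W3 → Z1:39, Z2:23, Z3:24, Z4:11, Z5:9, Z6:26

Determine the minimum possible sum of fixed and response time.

Open {W2, W3}: assign each demand point to its cheapest open site.
  Z1→W2 14, Z2→W3 23, Z3→W3 24, Z4→W3 11, Z5→W3 9, Z6→W3 26
  response time 107, fixed 28 → total 135.
Compare {W3}: response time 132 + fixed 15 = 147.
Compare {W1, W2, W3}: response time 107 + fixed 45 = 152.
Compare {W1, W3}: response time 129 + fixed 32 = 161.
All other subsets cost ≥ 147. Minimum total cost: 135.

135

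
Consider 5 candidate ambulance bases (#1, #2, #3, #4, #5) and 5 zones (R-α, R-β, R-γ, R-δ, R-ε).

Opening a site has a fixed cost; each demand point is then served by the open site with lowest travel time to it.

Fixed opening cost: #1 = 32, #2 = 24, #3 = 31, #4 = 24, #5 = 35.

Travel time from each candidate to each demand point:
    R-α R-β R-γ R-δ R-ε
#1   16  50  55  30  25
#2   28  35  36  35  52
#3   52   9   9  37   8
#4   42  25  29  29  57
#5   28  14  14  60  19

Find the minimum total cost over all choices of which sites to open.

135

Open {#1, #3}: assign each demand point to its cheapest open site.
  R-α→#1 16, R-β→#3 9, R-γ→#3 9, R-δ→#1 30, R-ε→#3 8
  travel time 72, fixed 63 → total 135.
Compare {#2, #3}: travel time 89 + fixed 55 = 144.
Compare {#3}: travel time 115 + fixed 31 = 146.
Compare {#3, #4}: travel time 97 + fixed 55 = 152.
All other subsets cost ≥ 144. Minimum total cost: 135.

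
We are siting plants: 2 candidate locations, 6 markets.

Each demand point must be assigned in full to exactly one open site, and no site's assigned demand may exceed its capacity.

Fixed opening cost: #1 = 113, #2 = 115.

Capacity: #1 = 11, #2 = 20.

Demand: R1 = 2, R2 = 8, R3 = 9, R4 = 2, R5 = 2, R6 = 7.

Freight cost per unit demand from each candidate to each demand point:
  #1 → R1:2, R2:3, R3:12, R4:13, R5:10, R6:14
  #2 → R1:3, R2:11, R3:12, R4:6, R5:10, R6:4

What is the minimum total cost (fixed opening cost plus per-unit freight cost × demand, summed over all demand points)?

424

Open {#1, #2}; cheapest assignment that respects the capacities:
  #1 (cap 11, load 10): R1, R2 — cost 2×2 + 8×3 = 28
  #2 (cap 20, load 20): R3, R4, R5, R6 — cost 9×12 + 2×6 + 2×10 + 7×4 = 168
  Shipping 196, fixed 228 → total 424.
  Any other capacity-feasible assignment to {#1, #2} ships for at least 196.
Total demand is 30 and no other set of sites has combined capacity ≥ 30, so {#1, #2} is the only feasible choice of open sites. Minimum: 424.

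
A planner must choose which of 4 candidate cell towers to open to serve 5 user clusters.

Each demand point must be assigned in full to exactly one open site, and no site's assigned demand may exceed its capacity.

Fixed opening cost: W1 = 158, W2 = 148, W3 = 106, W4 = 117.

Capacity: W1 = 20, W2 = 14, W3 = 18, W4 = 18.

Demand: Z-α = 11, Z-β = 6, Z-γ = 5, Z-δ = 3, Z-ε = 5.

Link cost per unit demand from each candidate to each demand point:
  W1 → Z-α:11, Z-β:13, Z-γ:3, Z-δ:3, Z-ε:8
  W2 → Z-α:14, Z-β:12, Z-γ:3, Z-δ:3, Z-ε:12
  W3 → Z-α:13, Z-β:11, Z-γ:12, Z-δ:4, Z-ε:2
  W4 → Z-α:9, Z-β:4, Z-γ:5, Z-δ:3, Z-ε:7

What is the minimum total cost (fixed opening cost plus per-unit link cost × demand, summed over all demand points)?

Open {W3, W4}; cheapest assignment that respects the capacities:
  W3 (cap 18, load 13): Z-γ, Z-δ, Z-ε — cost 5×12 + 3×4 + 5×2 = 82
  W4 (cap 18, load 17): Z-α, Z-β — cost 11×9 + 6×4 = 123
  Shipping 205, fixed 223 → total 428.
  Any other capacity-feasible assignment to {W3, W4} ships for at least 205.
Compare {W1, W4}: its best feasible assignment gives total 462.
Compare {W2, W4}: its best feasible assignment gives total 472.
Every other set of open sites that can feasibly serve all demand totals ≥ 462 even under its best assignment. Minimum: 428.

428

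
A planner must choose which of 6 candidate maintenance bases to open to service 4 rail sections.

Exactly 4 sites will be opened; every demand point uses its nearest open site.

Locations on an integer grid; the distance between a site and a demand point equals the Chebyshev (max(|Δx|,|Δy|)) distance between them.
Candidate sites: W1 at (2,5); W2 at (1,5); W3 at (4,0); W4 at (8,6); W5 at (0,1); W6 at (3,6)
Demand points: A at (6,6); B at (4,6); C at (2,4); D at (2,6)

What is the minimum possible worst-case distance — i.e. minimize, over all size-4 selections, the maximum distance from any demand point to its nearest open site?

2

Open {W1, W2, W3, W4}.
  Farthest demand point is A at distance 2 (to W4); all others are ≤ 2.
With {W1, W2, W4, W5} the worst case is 2.
With {W1, W2, W4, W6} the worst case is 2.
No size-4 selection achieves below 2.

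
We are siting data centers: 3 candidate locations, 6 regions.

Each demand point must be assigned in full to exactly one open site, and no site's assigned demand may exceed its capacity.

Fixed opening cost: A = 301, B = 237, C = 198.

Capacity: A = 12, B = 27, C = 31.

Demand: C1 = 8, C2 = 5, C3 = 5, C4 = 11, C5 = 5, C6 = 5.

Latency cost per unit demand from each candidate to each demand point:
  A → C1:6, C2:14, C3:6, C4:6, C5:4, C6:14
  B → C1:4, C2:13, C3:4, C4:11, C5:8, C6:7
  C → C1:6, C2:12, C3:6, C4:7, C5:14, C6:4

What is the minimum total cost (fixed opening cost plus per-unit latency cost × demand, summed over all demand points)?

Open {B, C}; cheapest assignment that respects the capacities:
  B (cap 27, load 18): C1, C3, C5 — cost 8×4 + 5×4 + 5×8 = 92
  C (cap 31, load 21): C2, C4, C6 — cost 5×12 + 11×7 + 5×4 = 157
  Shipping 249, fixed 435 → total 684.
  Any other capacity-feasible assignment to {B, C} ships for at least 249.
Compare {A, C}: its best feasible assignment gives total 754.
Compare {A, B, C}: its best feasible assignment gives total 965.
Every other set of open sites that can feasibly serve all demand totals ≥ 754 even under its best assignment. Minimum: 684.

684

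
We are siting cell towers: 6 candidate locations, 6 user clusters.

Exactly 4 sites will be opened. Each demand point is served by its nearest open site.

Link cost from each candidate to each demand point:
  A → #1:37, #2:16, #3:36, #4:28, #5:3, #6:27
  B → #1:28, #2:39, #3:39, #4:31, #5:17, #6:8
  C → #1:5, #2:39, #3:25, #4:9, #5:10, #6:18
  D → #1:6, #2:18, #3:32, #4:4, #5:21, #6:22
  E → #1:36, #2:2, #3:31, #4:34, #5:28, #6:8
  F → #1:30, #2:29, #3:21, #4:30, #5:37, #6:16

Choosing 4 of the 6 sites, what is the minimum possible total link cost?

44

Open {A, D, E, F}.
  #1→D 6, #2→E 2, #3→F 21, #4→D 4, #5→A 3, #6→E 8  ⇒ total 44.
Compare {A, C, D, E}: total 47.
Compare {A, C, E, F}: total 48.
No size-4 selection does better; minimum is 44.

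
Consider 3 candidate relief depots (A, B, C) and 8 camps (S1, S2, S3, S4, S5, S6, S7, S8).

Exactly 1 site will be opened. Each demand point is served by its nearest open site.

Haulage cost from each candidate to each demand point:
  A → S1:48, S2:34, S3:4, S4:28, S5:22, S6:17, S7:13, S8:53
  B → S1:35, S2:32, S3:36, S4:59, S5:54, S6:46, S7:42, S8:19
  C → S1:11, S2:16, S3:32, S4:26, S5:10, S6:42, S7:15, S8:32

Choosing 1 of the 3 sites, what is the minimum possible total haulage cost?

Open {C}.
  S1→C 11, S2→C 16, S3→C 32, S4→C 26, S5→C 10, S6→C 42, S7→C 15, S8→C 32  ⇒ total 184.
Compare {A}: total 219.
Compare {B}: total 323.

184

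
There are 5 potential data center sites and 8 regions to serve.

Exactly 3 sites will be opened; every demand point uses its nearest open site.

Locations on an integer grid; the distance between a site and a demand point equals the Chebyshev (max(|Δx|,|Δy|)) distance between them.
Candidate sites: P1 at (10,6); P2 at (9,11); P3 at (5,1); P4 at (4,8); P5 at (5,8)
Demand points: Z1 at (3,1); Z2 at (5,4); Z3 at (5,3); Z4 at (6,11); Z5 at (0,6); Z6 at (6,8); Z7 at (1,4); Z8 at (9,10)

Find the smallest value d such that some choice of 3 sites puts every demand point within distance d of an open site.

4

Open {P1, P3, P4}.
  Farthest demand point is Z5 at distance 4 (to P4); all others are ≤ 4.
With {P2, P3, P4} the worst case is 4.
With {P3, P4, P5} the worst case is 4.
No size-3 selection achieves below 4.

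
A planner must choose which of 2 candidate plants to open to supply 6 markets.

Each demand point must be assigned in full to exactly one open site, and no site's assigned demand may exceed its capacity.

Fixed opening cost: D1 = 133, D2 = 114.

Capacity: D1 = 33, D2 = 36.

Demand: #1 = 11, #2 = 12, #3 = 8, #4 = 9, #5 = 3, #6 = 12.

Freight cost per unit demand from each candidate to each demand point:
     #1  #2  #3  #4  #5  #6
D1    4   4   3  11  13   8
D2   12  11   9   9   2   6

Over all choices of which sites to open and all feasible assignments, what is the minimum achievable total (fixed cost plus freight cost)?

Open {D1, D2}; cheapest assignment that respects the capacities:
  D1 (cap 33, load 31): #1, #2, #3 — cost 11×4 + 12×4 + 8×3 = 116
  D2 (cap 36, load 24): #4, #5, #6 — cost 9×9 + 3×2 + 12×6 = 159
  Shipping 275, fixed 247 → total 522.
  Any other capacity-feasible assignment to {D1, D2} ships for at least 275.
Total demand is 55 and no other set of sites has combined capacity ≥ 55, so {D1, D2} is the only feasible choice of open sites. Minimum: 522.

522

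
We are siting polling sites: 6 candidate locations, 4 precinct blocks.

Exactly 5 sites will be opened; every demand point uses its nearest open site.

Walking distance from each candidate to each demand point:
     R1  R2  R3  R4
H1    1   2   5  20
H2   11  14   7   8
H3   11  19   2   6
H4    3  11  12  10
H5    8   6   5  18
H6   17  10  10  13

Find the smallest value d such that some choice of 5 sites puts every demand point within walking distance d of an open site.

Open {H1, H2, H3, H4, H5}.
  Farthest demand point is R4 at walking distance 6 (to H3); all others are ≤ 6.
With {H1, H2, H3, H4, H6} the worst case is 6.
With {H1, H2, H3, H5, H6} the worst case is 6.
No size-5 selection achieves below 6.

6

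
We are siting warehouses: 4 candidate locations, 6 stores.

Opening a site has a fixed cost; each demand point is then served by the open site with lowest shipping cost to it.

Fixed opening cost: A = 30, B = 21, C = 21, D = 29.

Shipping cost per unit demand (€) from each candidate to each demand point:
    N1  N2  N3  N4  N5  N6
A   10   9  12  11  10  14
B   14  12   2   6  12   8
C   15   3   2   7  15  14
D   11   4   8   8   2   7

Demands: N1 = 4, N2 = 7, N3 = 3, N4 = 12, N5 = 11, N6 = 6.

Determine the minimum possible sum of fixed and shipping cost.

264

Open {B, D}: assign each demand point to its cheapest open site.
  N1→D 4×11=44, N2→D 7×4=28, N3→B 3×2=6, N4→B 12×6=72, N5→D 11×2=22, N6→D 6×7=42
  shipping cost 214, fixed 50 → total 264.
Compare {C, D}: shipping cost 219 + fixed 50 = 269.
Compare {B, C, D}: shipping cost 207 + fixed 71 = 278.
Compare {D}: shipping cost 256 + fixed 29 = 285.
All other subsets cost ≥ 269. Minimum total cost: 264.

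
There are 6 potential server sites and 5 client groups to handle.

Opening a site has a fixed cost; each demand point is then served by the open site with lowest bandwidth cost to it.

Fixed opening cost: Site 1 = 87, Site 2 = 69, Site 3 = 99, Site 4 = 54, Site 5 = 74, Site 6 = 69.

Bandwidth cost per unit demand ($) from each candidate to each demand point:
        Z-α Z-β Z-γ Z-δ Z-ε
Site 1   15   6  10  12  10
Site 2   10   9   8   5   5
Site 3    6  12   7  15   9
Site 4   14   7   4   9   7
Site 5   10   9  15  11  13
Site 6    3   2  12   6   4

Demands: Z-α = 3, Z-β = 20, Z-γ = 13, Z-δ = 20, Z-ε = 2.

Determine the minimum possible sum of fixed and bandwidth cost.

Open {Site 4, Site 6}: assign each demand point to its cheapest open site.
  Z-α→Site 6 3×3=9, Z-β→Site 6 20×2=40, Z-γ→Site 4 13×4=52, Z-δ→Site 6 20×6=120, Z-ε→Site 6 2×4=8
  bandwidth cost 229, fixed 123 → total 352.
Compare {Site 2, Site 6}: bandwidth cost 261 + fixed 138 = 399.
Compare {Site 2, Site 4, Site 6}: bandwidth cost 209 + fixed 192 = 401.
Compare {Site 6}: bandwidth cost 333 + fixed 69 = 402.
All other subsets cost ≥ 399. Minimum total cost: 352.

352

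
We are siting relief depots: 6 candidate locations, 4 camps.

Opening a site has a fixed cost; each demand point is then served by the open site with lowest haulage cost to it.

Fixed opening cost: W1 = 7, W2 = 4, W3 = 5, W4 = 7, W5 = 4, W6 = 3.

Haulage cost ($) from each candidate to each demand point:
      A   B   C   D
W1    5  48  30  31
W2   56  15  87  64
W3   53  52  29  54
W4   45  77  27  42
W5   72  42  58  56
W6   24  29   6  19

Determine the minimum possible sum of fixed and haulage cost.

59

Open {W1, W2, W6}: assign each demand point to its cheapest open site.
  A→W1 5, B→W2 15, C→W6 6, D→W6 19
  haulage cost 45, fixed 14 → total 59.
Compare {W1, W2, W5, W6}: haulage cost 45 + fixed 18 = 63.
Compare {W1, W2, W3, W6}: haulage cost 45 + fixed 19 = 64.
Compare {W1, W2, W4, W6}: haulage cost 45 + fixed 21 = 66.
All other subsets cost ≥ 63. Minimum total cost: 59.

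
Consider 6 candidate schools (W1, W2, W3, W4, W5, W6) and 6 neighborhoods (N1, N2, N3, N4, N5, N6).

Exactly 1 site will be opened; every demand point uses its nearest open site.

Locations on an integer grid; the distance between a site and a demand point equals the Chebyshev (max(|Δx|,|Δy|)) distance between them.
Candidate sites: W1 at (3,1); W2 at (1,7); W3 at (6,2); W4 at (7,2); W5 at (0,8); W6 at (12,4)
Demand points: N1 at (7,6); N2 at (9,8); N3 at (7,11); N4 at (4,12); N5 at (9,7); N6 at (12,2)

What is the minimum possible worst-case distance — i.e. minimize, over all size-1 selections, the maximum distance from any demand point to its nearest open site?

Open {W6}.
  Farthest demand point is N4 at distance 8 (to W6); all others are ≤ 8.
With {W3} the worst case is 10.
With {W4} the worst case is 10.
No size-1 selection achieves below 8.

8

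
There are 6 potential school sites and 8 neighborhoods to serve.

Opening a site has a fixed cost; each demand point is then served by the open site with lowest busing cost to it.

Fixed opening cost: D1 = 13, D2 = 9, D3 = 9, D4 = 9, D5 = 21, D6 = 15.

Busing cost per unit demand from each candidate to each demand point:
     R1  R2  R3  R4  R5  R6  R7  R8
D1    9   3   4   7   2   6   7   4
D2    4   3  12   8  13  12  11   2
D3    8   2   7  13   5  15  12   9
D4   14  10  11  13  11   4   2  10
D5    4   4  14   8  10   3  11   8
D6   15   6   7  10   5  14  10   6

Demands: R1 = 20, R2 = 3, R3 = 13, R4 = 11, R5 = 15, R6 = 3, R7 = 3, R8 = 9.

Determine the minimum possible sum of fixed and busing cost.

315

Open {D1, D2, D4}: assign each demand point to its cheapest open site.
  R1→D2 20×4=80, R2→D1 3×3=9, R3→D1 13×4=52, R4→D1 11×7=77, R5→D1 15×2=30, R6→D4 3×4=12, R7→D4 3×2=6, R8→D2 9×2=18
  busing cost 284, fixed 31 → total 315.
Compare {D1, D2, D3, D4}: busing cost 281 + fixed 40 = 321.
Compare {D1, D2}: busing cost 305 + fixed 22 = 327.
Compare {D1, D2, D4, D6}: busing cost 284 + fixed 46 = 330.
All other subsets cost ≥ 321. Minimum total cost: 315.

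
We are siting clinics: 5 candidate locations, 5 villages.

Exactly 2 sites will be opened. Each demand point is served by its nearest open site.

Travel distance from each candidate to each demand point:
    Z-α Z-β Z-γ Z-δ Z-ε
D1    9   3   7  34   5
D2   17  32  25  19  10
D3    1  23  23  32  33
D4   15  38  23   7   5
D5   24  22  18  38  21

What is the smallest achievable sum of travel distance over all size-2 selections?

31

Open {D1, D4}.
  Z-α→D1 9, Z-β→D1 3, Z-γ→D1 7, Z-δ→D4 7, Z-ε→D1 5  ⇒ total 31.
Compare {D1, D2}: total 43.
Compare {D1, D3}: total 48.
No size-2 selection does better; minimum is 31.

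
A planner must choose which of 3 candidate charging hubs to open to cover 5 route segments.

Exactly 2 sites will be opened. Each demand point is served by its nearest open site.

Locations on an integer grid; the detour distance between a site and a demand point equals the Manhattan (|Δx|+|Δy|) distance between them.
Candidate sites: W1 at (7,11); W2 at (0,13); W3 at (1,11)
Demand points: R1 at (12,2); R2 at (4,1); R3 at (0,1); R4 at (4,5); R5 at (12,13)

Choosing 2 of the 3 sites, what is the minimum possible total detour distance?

Open {W1, W3}.
  R1→W1 14, R2→W1 13, R3→W3 11, R4→W1 9, R5→W1 7  ⇒ total 54.
Compare {W1, W2}: total 55.
Compare {W2, W3}: total 65.

54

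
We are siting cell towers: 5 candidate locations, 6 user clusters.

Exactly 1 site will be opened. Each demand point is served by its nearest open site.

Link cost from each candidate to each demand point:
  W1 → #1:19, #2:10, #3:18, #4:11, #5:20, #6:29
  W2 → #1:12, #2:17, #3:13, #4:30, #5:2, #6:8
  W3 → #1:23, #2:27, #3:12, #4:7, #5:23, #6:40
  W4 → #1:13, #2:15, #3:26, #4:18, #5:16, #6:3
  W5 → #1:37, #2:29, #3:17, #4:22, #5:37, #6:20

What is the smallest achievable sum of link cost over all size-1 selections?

Open {W2}.
  #1→W2 12, #2→W2 17, #3→W2 13, #4→W2 30, #5→W2 2, #6→W2 8  ⇒ total 82.
Compare {W4}: total 91.
Compare {W1}: total 107.
No size-1 selection does better; minimum is 82.

82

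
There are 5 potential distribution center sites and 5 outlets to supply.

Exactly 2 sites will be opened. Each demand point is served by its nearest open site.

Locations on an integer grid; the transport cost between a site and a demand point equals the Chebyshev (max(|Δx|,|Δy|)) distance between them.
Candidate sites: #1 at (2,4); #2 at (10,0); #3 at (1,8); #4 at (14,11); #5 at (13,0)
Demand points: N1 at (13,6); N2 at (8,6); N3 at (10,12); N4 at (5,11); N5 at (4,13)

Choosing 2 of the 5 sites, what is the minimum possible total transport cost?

24

Open {#3, #4}.
  N1→#4 5, N2→#4 6, N3→#4 4, N4→#3 4, N5→#3 5  ⇒ total 24.
Compare {#2, #3}: total 30.
Compare {#3, #5}: total 30.
No size-2 selection does better; minimum is 24.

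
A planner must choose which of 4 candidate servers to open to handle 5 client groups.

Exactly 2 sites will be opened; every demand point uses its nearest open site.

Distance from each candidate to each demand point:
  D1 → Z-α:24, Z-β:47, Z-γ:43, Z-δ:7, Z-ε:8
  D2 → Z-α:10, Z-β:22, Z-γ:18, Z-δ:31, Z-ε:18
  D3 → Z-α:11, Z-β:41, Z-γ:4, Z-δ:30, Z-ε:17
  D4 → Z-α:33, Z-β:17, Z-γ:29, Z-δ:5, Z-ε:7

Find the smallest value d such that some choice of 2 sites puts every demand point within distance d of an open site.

Open {D3, D4}.
  Farthest demand point is Z-β at distance 17 (to D4); all others are ≤ 17.
With {D2, D4} the worst case is 18.
With {D1, D2} the worst case is 22.
No size-2 selection achieves below 17.

17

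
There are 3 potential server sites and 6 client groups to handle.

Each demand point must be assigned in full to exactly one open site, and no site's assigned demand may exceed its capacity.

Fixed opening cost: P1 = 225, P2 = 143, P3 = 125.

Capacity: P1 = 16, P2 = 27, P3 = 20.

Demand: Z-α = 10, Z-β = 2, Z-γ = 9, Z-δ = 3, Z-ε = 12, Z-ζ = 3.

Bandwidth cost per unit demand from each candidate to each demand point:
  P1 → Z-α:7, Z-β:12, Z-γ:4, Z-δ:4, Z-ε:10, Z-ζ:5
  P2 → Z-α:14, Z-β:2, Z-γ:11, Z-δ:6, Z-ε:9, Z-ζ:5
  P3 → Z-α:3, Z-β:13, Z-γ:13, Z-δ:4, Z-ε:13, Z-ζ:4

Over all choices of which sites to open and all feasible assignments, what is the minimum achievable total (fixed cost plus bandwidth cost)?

Open {P2, P3}; cheapest assignment that respects the capacities:
  P2 (cap 27, load 23): Z-β, Z-γ, Z-ε — cost 2×2 + 9×11 + 12×9 = 211
  P3 (cap 20, load 16): Z-α, Z-δ, Z-ζ — cost 10×3 + 3×4 + 3×4 = 54
  Shipping 265, fixed 268 → total 533.
  Any other capacity-feasible assignment to {P2, P3} ships for at least 265.
Compare {P1, P2}: its best feasible assignment gives total 676.
Compare {P1, P2, P3}: its best feasible assignment gives total 695.
Every other set of open sites that can feasibly serve all demand totals ≥ 676 even under its best assignment. Minimum: 533.

533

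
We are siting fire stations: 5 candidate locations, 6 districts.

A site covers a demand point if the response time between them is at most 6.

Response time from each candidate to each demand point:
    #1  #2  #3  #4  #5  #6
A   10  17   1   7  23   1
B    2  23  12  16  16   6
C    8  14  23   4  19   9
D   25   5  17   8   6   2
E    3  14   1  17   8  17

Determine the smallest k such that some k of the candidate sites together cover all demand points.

3

Coverage sets (demand points within 6 of each site):
  A: {#3, #6}
  B: {#1, #6}
  C: {#4}
  D: {#2, #5, #6}
  E: {#1, #3}
No 2 sites suffice: every size-2 union leaves at least one demand point uncovered.
But {C, D, E} covers everything, so the minimum is 3.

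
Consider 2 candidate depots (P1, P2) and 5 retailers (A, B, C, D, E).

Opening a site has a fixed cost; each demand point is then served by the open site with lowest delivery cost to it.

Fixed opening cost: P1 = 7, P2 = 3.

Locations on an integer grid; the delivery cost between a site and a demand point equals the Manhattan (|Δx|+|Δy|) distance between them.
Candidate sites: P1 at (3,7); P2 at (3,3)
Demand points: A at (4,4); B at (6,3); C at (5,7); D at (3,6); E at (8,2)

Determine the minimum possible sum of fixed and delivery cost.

Open {P2}: assign each demand point to its cheapest open site.
  A→P2 2, B→P2 3, C→P2 6, D→P2 3, E→P2 6
  delivery cost 20, fixed 3 → total 23.
Compare {P1, P2}: delivery cost 14 + fixed 10 = 24.
Compare {P1}: delivery cost 24 + fixed 7 = 31.

23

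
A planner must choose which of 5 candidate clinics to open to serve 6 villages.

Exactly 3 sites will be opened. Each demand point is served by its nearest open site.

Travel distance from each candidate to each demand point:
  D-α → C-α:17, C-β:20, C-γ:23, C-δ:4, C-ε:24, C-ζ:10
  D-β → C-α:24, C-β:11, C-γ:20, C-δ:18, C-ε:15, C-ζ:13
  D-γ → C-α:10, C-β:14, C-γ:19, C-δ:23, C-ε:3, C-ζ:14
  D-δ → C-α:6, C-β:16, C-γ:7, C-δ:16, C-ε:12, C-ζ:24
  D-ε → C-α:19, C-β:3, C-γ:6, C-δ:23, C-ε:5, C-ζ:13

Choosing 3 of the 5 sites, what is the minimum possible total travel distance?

Open {D-α, D-δ, D-ε}.
  C-α→D-δ 6, C-β→D-ε 3, C-γ→D-ε 6, C-δ→D-α 4, C-ε→D-ε 5, C-ζ→D-α 10  ⇒ total 34.
Compare {D-α, D-γ, D-ε}: total 36.
Compare {D-α, D-γ, D-δ}: total 44.
No size-3 selection does better; minimum is 34.

34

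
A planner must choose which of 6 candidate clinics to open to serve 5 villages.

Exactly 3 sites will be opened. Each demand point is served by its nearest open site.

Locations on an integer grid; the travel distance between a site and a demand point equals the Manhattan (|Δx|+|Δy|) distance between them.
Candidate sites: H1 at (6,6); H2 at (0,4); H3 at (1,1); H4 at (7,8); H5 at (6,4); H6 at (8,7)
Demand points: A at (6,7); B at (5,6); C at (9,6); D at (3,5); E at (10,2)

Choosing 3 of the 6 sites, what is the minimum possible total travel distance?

Open {H1, H5, H6}.
  A→H1 1, B→H1 1, C→H6 2, D→H1 4, E→H5 6  ⇒ total 14.
Compare {H1, H2, H5}: total 15.
Compare {H1, H2, H6}: total 15.
No size-3 selection does better; minimum is 14.

14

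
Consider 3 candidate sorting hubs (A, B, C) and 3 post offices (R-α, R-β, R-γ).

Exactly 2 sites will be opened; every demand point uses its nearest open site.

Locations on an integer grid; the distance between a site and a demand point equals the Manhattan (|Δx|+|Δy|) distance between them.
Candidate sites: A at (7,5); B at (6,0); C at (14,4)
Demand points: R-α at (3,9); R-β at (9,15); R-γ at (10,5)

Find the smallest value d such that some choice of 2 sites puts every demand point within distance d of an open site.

Open {A, B}.
  Farthest demand point is R-β at distance 12 (to A); all others are ≤ 12.
With {A, C} the worst case is 12.
With {B, C} the worst case is 16.
No size-2 selection achieves below 12.

12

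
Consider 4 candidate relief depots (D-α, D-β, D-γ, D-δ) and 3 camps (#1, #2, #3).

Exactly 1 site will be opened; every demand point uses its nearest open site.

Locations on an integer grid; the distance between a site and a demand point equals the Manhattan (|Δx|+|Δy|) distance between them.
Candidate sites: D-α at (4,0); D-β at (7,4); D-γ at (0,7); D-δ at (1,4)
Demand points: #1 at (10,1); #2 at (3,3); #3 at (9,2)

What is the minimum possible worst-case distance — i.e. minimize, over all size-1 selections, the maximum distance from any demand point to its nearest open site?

6

Open {D-β}.
  Farthest demand point is #1 at distance 6 (to D-β); all others are ≤ 6.
With {D-α} the worst case is 7.
With {D-δ} the worst case is 12.
No size-1 selection achieves below 6.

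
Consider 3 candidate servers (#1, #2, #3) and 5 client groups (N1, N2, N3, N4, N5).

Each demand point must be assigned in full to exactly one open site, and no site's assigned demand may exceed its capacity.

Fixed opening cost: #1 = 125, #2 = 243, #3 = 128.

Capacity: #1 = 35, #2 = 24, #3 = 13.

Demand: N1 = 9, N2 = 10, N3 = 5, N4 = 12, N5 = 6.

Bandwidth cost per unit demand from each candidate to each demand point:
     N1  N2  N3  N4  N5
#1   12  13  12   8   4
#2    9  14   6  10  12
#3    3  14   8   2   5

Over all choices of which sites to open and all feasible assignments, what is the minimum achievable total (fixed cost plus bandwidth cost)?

Open {#1, #3}; cheapest assignment that respects the capacities:
  #1 (cap 35, load 33): N2, N3, N4, N5 — cost 10×13 + 5×12 + 12×8 + 6×4 = 310
  #3 (cap 13, load 9): N1 — cost 9×3 = 27
  Shipping 337, fixed 253 → total 590.
  Any other capacity-feasible assignment to {#1, #3} ships for at least 337.
Compare {#1, #2}: its best feasible assignment gives total 729.
Compare {#1, #2, #3}: its best feasible assignment gives total 785.
Every other set of open sites that can feasibly serve all demand totals ≥ 729 even under its best assignment. Minimum: 590.

590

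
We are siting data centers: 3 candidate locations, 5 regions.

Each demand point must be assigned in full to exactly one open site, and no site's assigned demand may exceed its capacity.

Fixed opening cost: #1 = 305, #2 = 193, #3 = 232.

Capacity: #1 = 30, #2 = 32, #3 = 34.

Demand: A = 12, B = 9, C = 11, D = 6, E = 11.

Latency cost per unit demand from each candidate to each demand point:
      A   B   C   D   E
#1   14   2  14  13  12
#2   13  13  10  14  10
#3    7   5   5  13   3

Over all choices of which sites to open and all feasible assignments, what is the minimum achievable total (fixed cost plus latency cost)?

781

Open {#2, #3}; cheapest assignment that respects the capacities:
  #2 (cap 32, load 17): C, D — cost 11×10 + 6×14 = 194
  #3 (cap 34, load 32): A, B, E — cost 12×7 + 9×5 + 11×3 = 162
  Shipping 356, fixed 425 → total 781.
  Any other capacity-feasible assignment to {#2, #3} ships for at least 356.
Compare {#1, #3}: its best feasible assignment gives total 805.
Compare {#1, #2}: its best feasible assignment gives total 982.
Every other set of open sites that can feasibly serve all demand totals ≥ 805 even under its best assignment. Minimum: 781.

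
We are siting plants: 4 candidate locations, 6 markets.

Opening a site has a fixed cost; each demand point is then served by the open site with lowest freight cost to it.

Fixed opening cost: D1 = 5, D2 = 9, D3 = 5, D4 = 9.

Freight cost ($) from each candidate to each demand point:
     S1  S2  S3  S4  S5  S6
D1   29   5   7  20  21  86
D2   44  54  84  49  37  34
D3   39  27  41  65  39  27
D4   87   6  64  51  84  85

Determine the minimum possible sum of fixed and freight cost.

Open {D1, D3}: assign each demand point to its cheapest open site.
  S1→D1 29, S2→D1 5, S3→D1 7, S4→D1 20, S5→D1 21, S6→D3 27
  freight cost 109, fixed 10 → total 119.
Compare {D1, D2, D3}: freight cost 109 + fixed 19 = 128.
Compare {D1, D3, D4}: freight cost 109 + fixed 19 = 128.
Compare {D1, D2}: freight cost 116 + fixed 14 = 130.
All other subsets cost ≥ 128. Minimum total cost: 119.

119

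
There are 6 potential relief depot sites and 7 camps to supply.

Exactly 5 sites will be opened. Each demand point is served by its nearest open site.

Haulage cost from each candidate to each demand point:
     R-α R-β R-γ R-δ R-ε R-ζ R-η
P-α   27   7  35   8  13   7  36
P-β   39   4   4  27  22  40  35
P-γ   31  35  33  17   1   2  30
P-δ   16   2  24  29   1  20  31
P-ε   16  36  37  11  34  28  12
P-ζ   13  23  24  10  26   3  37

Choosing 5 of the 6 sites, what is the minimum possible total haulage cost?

43

Open {P-α, P-β, P-δ, P-ε, P-ζ}.
  R-α→P-ζ 13, R-β→P-δ 2, R-γ→P-β 4, R-δ→P-α 8, R-ε→P-δ 1, R-ζ→P-ζ 3, R-η→P-ε 12  ⇒ total 43.
Compare {P-α, P-β, P-γ, P-ε, P-ζ}: total 44.
Compare {P-β, P-γ, P-δ, P-ε, P-ζ}: total 44.
No size-5 selection does better; minimum is 43.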